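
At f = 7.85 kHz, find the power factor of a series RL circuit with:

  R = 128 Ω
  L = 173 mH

Step 1 — Angular frequency: ω = 2π·f = 2π·7850 = 4.932e+04 rad/s.
Step 2 — Component impedances:
  R: Z = R = 128 Ω
  L: Z = jωL = j·4.932e+04·0.173 = 0 + j8533 Ω
Step 3 — Series combination: Z_total = R + L = 128 + j8533 Ω = 8534∠89.1° Ω.
Step 4 — Power factor: PF = cos(φ) = Re(Z)/|Z| = 128/8534 = 0.015.
Step 5 — Type: Im(Z) = 8533 ⇒ lagging (phase φ = 89.1°).

PF = 0.015 (lagging, φ = 89.1°)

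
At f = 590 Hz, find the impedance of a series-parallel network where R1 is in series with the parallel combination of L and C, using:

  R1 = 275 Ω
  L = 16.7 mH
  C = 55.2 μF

Step 1 — Angular frequency: ω = 2π·f = 2π·590 = 3707 rad/s.
Step 2 — Component impedances:
  R1: Z = R = 275 Ω
  L: Z = jωL = j·3707·0.0167 = 0 + j61.91 Ω
  C: Z = 1/(jωC) = -j/(ω·C) = 0 - j4.887 Ω
Step 3 — Parallel branch: L || C = 1/(1/L + 1/C) = 0 - j5.306 Ω.
Step 4 — Series with R1: Z_total = R1 + (L || C) = 275 - j5.306 Ω = 275.1∠-1.1° Ω.

Z = 275 - j5.306 Ω = 275.1∠-1.1° Ω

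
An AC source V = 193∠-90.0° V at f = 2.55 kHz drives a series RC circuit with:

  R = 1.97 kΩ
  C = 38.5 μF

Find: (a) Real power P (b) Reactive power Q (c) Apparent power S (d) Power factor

Step 1 — Angular frequency: ω = 2π·f = 2π·2550 = 1.602e+04 rad/s.
Step 2 — Component impedances:
  R: Z = R = 1970 Ω
  C: Z = 1/(jωC) = -j/(ω·C) = 0 - j1.621 Ω
Step 3 — Series combination: Z_total = R + C = 1970 - j1.621 Ω = 1970∠-0.0° Ω.
Step 4 — Source phasor: V = 193∠-90.0° V = 0 - j193 V.
Step 5 — Current: I = V / Z = 8.062e-05 - j0.09797 A = 0.09797∠-90.0° A.
Step 6 — Complex power: S = V·I* = 18.91 - j0.01556 VA.
Step 7 — Real power: P = Re(S) = 18.91 W.
Step 8 — Reactive power: Q = Im(S) = -0.01556 VAR.
Step 9 — Apparent power: |S| = 18.91 VA.
Step 10 — Power factor: PF = P/|S| = 1 (leading).

(a) P = 18.91 W  (b) Q = -0.01556 VAR  (c) S = 18.91 VA  (d) PF = 1 (leading)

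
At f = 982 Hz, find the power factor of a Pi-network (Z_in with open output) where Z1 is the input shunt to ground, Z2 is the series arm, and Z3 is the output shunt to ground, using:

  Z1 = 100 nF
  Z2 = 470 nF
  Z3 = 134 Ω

Step 1 — Angular frequency: ω = 2π·f = 2π·982 = 6170 rad/s.
Step 2 — Component impedances:
  Z1: Z = 1/(jωC) = -j/(ω·C) = 0 - j1621 Ω
  Z2: Z = 1/(jωC) = -j/(ω·C) = 0 - j344.8 Ω
  Z3: Z = R = 134 Ω
Step 3 — With open output, the series arm Z2 and the output shunt Z3 appear in series to ground: Z2 + Z3 = 134 - j344.8 Ω.
Step 4 — Parallel with input shunt Z1: Z_in = Z1 || (Z2 + Z3) = 90.69 - j290.5 Ω = 304.3∠-72.7° Ω.
Step 5 — Power factor: PF = cos(φ) = Re(Z)/|Z| = 90.69/304.3 = 0.298.
Step 6 — Type: Im(Z) = -290.5 ⇒ leading (phase φ = -72.7°).

PF = 0.298 (leading, φ = -72.7°)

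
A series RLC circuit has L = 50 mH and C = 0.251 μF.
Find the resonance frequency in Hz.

Step 1 — Resonance condition Im(Z)=0 gives ω₀ = 1/√(LC).
Step 2 — ω₀ = 1/√(0.05·2.51e-07) = 8926 rad/s.
Step 3 — f₀ = ω₀/(2π) = 1421 Hz.

f₀ = 1421 Hz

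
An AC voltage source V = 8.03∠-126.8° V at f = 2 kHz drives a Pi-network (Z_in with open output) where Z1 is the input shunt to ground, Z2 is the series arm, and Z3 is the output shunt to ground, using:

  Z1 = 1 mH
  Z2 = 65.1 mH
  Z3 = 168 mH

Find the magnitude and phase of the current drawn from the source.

Step 1 — Angular frequency: ω = 2π·f = 2π·2000 = 1.257e+04 rad/s.
Step 2 — Component impedances:
  Z1: Z = jωL = j·1.257e+04·0.001 = 0 + j12.57 Ω
  Z2: Z = jωL = j·1.257e+04·0.0651 = 0 + j818.1 Ω
  Z3: Z = jωL = j·1.257e+04·0.168 = 0 + j2111 Ω
Step 3 — With open output, the series arm Z2 and the output shunt Z3 appear in series to ground: Z2 + Z3 = 0 + j2929 Ω.
Step 4 — Parallel with input shunt Z1: Z_in = Z1 || (Z2 + Z3) = 0 + j12.51 Ω = 12.51∠90.0° Ω.
Step 5 — Source phasor: V = 8.03∠-126.8° V = -4.81 - j6.43 V.
Step 6 — Ohm's law: I = V / Z_total = (-4.81 - j6.43) / (0 + j12.51) = -0.5139 + j0.3844 A.
Step 7 — Convert to polar: |I| = 0.6417 A, ∠I = 143.2°.

I = 0.6417∠143.2° A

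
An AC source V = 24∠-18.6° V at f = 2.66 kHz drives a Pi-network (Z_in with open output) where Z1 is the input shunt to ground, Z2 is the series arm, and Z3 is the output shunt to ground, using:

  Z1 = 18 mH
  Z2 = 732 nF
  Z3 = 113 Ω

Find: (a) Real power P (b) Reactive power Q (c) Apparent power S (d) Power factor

Step 1 — Angular frequency: ω = 2π·f = 2π·2660 = 1.671e+04 rad/s.
Step 2 — Component impedances:
  Z1: Z = jωL = j·1.671e+04·0.018 = 0 + j300.8 Ω
  Z2: Z = 1/(jωC) = -j/(ω·C) = 0 - j81.74 Ω
  Z3: Z = R = 113 Ω
Step 3 — With open output, the series arm Z2 and the output shunt Z3 appear in series to ground: Z2 + Z3 = 113 - j81.74 Ω.
Step 4 — Parallel with input shunt Z1: Z_in = Z1 || (Z2 + Z3) = 168.3 - j25.44 Ω = 170.2∠-8.6° Ω.
Step 5 — Source phasor: V = 24∠-18.6° V = 22.75 - j7.655 V.
Step 6 — Current: I = V / Z = 0.1389 - j0.02449 A = 0.141∠-10.0° A.
Step 7 — Complex power: S = V·I* = 3.346 - j0.506 VA.
Step 8 — Real power: P = Re(S) = 3.346 W.
Step 9 — Reactive power: Q = Im(S) = -0.506 VAR.
Step 10 — Apparent power: |S| = 3.384 VA.
Step 11 — Power factor: PF = P/|S| = 0.9888 (leading).

(a) P = 3.346 W  (b) Q = -0.506 VAR  (c) S = 3.384 VA  (d) PF = 0.9888 (leading)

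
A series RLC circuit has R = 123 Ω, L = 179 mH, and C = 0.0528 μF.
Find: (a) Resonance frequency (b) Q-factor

Step 1 — Resonance condition Im(Z)=0 gives ω₀ = 1/√(LC).
Step 2 — ω₀ = 1/√(0.179·5.28e-08) = 1.029e+04 rad/s.
Step 3 — f₀ = ω₀/(2π) = 1637 Hz.
Step 4 — Series Q: Q = ω₀L/R = 1.029e+04·0.179/123 = 14.97.

(a) f₀ = 1637 Hz  (b) Q = 14.97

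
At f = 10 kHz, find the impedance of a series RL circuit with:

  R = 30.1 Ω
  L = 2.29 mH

Step 1 — Angular frequency: ω = 2π·f = 2π·1e+04 = 6.283e+04 rad/s.
Step 2 — Component impedances:
  R: Z = R = 30.1 Ω
  L: Z = jωL = j·6.283e+04·0.00229 = 0 + j143.9 Ω
Step 3 — Series combination: Z_total = R + L = 30.1 + j143.9 Ω = 147∠78.2° Ω.

Z = 30.1 + j143.9 Ω = 147∠78.2° Ω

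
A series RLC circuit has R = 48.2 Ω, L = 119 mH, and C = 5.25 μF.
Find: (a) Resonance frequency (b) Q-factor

Step 1 — Resonance condition Im(Z)=0 gives ω₀ = 1/√(LC).
Step 2 — ω₀ = 1/√(0.119·5.25e-06) = 1265 rad/s.
Step 3 — f₀ = ω₀/(2π) = 201.4 Hz.
Step 4 — Series Q: Q = ω₀L/R = 1265·0.119/48.2 = 3.124.

(a) f₀ = 201.4 Hz  (b) Q = 3.124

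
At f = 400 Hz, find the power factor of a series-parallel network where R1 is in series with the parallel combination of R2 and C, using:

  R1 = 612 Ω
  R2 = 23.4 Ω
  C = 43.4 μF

Step 1 — Angular frequency: ω = 2π·f = 2π·400 = 2513 rad/s.
Step 2 — Component impedances:
  R1: Z = R = 612 Ω
  R2: Z = R = 23.4 Ω
  C: Z = 1/(jωC) = -j/(ω·C) = 0 - j9.168 Ω
Step 3 — Parallel branch: R2 || C = 1/(1/R2 + 1/C) = 3.114 - j7.948 Ω.
Step 4 — Series with R1: Z_total = R1 + (R2 || C) = 615.1 - j7.948 Ω = 615.2∠-0.7° Ω.
Step 5 — Power factor: PF = cos(φ) = Re(Z)/|Z| = 615.11/615.17 = 0.9999.
Step 6 — Type: Im(Z) = -7.948 ⇒ leading (phase φ = -0.7°).

PF = 0.9999 (leading, φ = -0.7°)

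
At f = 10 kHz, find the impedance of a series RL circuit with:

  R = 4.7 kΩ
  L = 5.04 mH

Step 1 — Angular frequency: ω = 2π·f = 2π·1e+04 = 6.283e+04 rad/s.
Step 2 — Component impedances:
  R: Z = R = 4700 Ω
  L: Z = jωL = j·6.283e+04·0.00504 = 0 + j316.7 Ω
Step 3 — Series combination: Z_total = R + L = 4700 + j316.7 Ω = 4711∠3.9° Ω.

Z = 4700 + j316.7 Ω = 4711∠3.9° Ω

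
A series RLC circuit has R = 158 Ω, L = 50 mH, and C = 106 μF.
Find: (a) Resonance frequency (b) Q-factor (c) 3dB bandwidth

Step 1 — Resonance: ω₀ = 1/√(LC) = 1/√(0.05·0.000106) = 434.4 rad/s.
Step 2 — f₀ = ω₀/(2π) = 69.13 Hz.
Step 3 — Series Q: Q = ω₀L/R = 434.4·0.05/158 = 0.1375.
Step 4 — Bandwidth: Δω = ω₀/Q = 3160 rad/s; BW = Δω/(2π) = 502.9 Hz.

(a) f₀ = 69.13 Hz  (b) Q = 0.1375  (c) BW = 502.9 Hz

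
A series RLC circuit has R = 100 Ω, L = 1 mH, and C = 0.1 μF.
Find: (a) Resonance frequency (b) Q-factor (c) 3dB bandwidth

Step 1 — Resonance condition Im(Z)=0 gives ω₀ = 1/√(LC).
Step 2 — ω₀ = 1/√(0.001·1e-07) = 1e+05 rad/s.
Step 3 — f₀ = ω₀/(2π) = 1.592e+04 Hz.
Step 4 — Series Q: Q = ω₀L/R = 1e+05·0.001/100 = 1.
Step 5 — 3dB bandwidth: Δω = ω₀/Q = 1e+05 rad/s; BW = Δω/(2π) = 1.592e+04 Hz.

(a) f₀ = 1.592e+04 Hz  (b) Q = 1  (c) BW = 1.592e+04 Hz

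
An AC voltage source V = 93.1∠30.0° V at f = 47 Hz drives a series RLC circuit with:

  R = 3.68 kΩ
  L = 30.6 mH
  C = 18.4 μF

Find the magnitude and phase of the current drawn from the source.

Step 1 — Angular frequency: ω = 2π·f = 2π·47 = 295.3 rad/s.
Step 2 — Component impedances:
  R: Z = R = 3680 Ω
  L: Z = jωL = j·295.3·0.0306 = 0 + j9.036 Ω
  C: Z = 1/(jωC) = -j/(ω·C) = 0 - j184 Ω
Step 3 — Series combination: Z_total = R + L + C = 3680 - j175 Ω = 3684∠-2.7° Ω.
Step 4 — Source phasor: V = 93.1∠30.0° V = 80.63 + j46.55 V.
Step 5 — Ohm's law: I = V / Z_total = (80.63 + j46.55) / (3680 - j175) = 0.02126 + j0.01366 A.
Step 6 — Convert to polar: |I| = 0.02527 A, ∠I = 32.7°.

I = 0.02527∠32.7° A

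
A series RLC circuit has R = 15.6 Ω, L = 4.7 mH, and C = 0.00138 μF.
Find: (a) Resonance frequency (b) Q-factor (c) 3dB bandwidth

Step 1 — Resonance: ω₀ = 1/√(LC) = 1/√(0.0047·1.38e-09) = 3.927e+05 rad/s.
Step 2 — f₀ = ω₀/(2π) = 6.249e+04 Hz.
Step 3 — Series Q: Q = ω₀L/R = 3.927e+05·0.0047/15.6 = 118.3.
Step 4 — Bandwidth: Δω = ω₀/Q = 3319 rad/s; BW = Δω/(2π) = 528.3 Hz.

(a) f₀ = 6.249e+04 Hz  (b) Q = 118.3  (c) BW = 528.3 Hz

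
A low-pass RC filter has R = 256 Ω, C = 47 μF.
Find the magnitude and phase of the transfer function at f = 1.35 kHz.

Step 1 — Angular frequency: ω = 2π·1350 = 8482 rad/s.
Step 2 — Transfer function: H(jω) = 1/(1 + jωRC).
Step 3 — Denominator: 1 + jωRC = 1 + j·8482·256·4.7e-05 = 1 + j102.1.
Step 4 — H = 9.6e-05 - j0.009797.
Step 5 — Magnitude: |H| = 0.009798 (-40.2 dB); phase: φ = -89.4°.

|H| = 0.009798 (-40.2 dB), φ = -89.4°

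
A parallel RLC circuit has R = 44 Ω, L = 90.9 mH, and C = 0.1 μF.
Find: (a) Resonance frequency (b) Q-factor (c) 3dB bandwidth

Step 1 — Resonance: ω₀ = 1/√(LC) = 1/√(0.0909·1e-07) = 1.049e+04 rad/s.
Step 2 — f₀ = ω₀/(2π) = 1669 Hz.
Step 3 — Parallel Q: Q = R/(ω₀L) = 44/(1.049e+04·0.0909) = 0.04615.
Step 4 — Bandwidth: Δω = ω₀/Q = 2.273e+05 rad/s; BW = Δω/(2π) = 3.617e+04 Hz.

(a) f₀ = 1669 Hz  (b) Q = 0.04615  (c) BW = 3.617e+04 Hz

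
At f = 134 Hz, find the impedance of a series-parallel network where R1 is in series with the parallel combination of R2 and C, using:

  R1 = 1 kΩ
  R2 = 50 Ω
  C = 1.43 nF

Step 1 — Angular frequency: ω = 2π·f = 2π·134 = 841.9 rad/s.
Step 2 — Component impedances:
  R1: Z = R = 1000 Ω
  R2: Z = R = 50 Ω
  C: Z = 1/(jωC) = -j/(ω·C) = 0 - j8.306e+05 Ω
Step 3 — Parallel branch: R2 || C = 1/(1/R2 + 1/C) = 50 - j0.00301 Ω.
Step 4 — Series with R1: Z_total = R1 + (R2 || C) = 1050 - j0.00301 Ω = 1050∠-0.0° Ω.

Z = 1050 - j0.00301 Ω = 1050∠-0.0° Ω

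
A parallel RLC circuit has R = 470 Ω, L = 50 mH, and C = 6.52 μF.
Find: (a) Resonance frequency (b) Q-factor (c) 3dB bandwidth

Step 1 — Resonance: ω₀ = 1/√(LC) = 1/√(0.05·6.52e-06) = 1751 rad/s.
Step 2 — f₀ = ω₀/(2π) = 278.7 Hz.
Step 3 — Parallel Q: Q = R/(ω₀L) = 470/(1751·0.05) = 5.367.
Step 4 — Bandwidth: Δω = ω₀/Q = 326.3 rad/s; BW = Δω/(2π) = 51.94 Hz.

(a) f₀ = 278.7 Hz  (b) Q = 5.367  (c) BW = 51.94 Hz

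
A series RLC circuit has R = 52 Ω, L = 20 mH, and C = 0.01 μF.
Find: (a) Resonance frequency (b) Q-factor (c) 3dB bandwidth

Step 1 — Resonance condition Im(Z)=0 gives ω₀ = 1/√(LC).
Step 2 — ω₀ = 1/√(0.02·1e-08) = 7.071e+04 rad/s.
Step 3 — f₀ = ω₀/(2π) = 1.125e+04 Hz.
Step 4 — Series Q: Q = ω₀L/R = 7.071e+04·0.02/52 = 27.2.
Step 5 — 3dB bandwidth: Δω = ω₀/Q = 2600 rad/s; BW = Δω/(2π) = 413.8 Hz.

(a) f₀ = 1.125e+04 Hz  (b) Q = 27.2  (c) BW = 413.8 Hz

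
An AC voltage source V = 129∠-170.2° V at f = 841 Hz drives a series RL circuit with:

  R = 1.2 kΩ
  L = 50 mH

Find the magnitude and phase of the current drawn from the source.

Step 1 — Angular frequency: ω = 2π·f = 2π·841 = 5284 rad/s.
Step 2 — Component impedances:
  R: Z = R = 1200 Ω
  L: Z = jωL = j·5284·0.05 = 0 + j264.2 Ω
Step 3 — Series combination: Z_total = R + L = 1200 + j264.2 Ω = 1229∠12.4° Ω.
Step 4 — Source phasor: V = 129∠-170.2° V = -127.1 - j21.96 V.
Step 5 — Ohm's law: I = V / Z_total = (-127.1 - j21.96) / (1200 + j264.2) = -0.1049 + j0.004793 A.
Step 6 — Convert to polar: |I| = 0.105 A, ∠I = 177.4°.

I = 0.105∠177.4° A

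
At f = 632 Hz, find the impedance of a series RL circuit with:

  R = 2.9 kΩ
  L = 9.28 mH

Step 1 — Angular frequency: ω = 2π·f = 2π·632 = 3971 rad/s.
Step 2 — Component impedances:
  R: Z = R = 2900 Ω
  L: Z = jωL = j·3971·0.00928 = 0 + j36.85 Ω
Step 3 — Series combination: Z_total = R + L = 2900 + j36.85 Ω = 2900∠0.7° Ω.

Z = 2900 + j36.85 Ω = 2900∠0.7° Ω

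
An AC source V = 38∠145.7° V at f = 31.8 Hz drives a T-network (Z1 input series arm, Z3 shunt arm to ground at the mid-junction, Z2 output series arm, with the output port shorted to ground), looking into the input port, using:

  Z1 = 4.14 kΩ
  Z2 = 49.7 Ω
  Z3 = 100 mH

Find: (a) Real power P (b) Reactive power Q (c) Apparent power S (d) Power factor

Step 1 — Angular frequency: ω = 2π·f = 2π·31.8 = 199.8 rad/s.
Step 2 — Component impedances:
  Z1: Z = R = 4140 Ω
  Z2: Z = R = 49.7 Ω
  Z3: Z = jωL = j·199.8·0.1 = 0 + j19.98 Ω
Step 3 — With the output port shorted to ground, the output series arm Z2 runs from the junction to ground; the shunt arm Z3 also runs from the junction to ground. They appear in parallel: Z3 || Z2 = 6.915 + j17.2 Ω.
Step 4 — Series with input arm Z1: Z_in = Z1 + (Z3 || Z2) = 4147 + j17.2 Ω = 4147∠0.2° Ω.
Step 5 — Source phasor: V = 38∠145.7° V = -31.39 + j21.41 V.
Step 6 — Current: I = V / Z = -0.007548 + j0.005195 A = 0.009163∠145.5° A.
Step 7 — Complex power: S = V·I* = 0.3482 + j0.001444 VA.
Step 8 — Real power: P = Re(S) = 0.3482 W.
Step 9 — Reactive power: Q = Im(S) = 0.001444 VAR.
Step 10 — Apparent power: |S| = 0.3482 VA.
Step 11 — Power factor: PF = P/|S| = 1 (lagging).

(a) P = 0.3482 W  (b) Q = 0.001444 VAR  (c) S = 0.3482 VA  (d) PF = 1 (lagging)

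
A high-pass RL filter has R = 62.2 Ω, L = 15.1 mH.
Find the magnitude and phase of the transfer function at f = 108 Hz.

Step 1 — Angular frequency: ω = 2π·108 = 678.6 rad/s.
Step 2 — Transfer function: H(jω) = jωL/(R + jωL).
Step 3 — Numerator jωL = j·10.25; denominator R + jωL = 62.2 + j10.25.
Step 4 — H = 0.02642 + j0.1604.
Step 5 — Magnitude: |H| = 0.1625 (-15.8 dB); phase: φ = 80.6°.

|H| = 0.1625 (-15.8 dB), φ = 80.6°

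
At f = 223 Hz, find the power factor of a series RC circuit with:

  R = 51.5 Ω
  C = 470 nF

Step 1 — Angular frequency: ω = 2π·f = 2π·223 = 1401 rad/s.
Step 2 — Component impedances:
  R: Z = R = 51.5 Ω
  C: Z = 1/(jωC) = -j/(ω·C) = 0 - j1519 Ω
Step 3 — Series combination: Z_total = R + C = 51.5 - j1519 Ω = 1519∠-88.1° Ω.
Step 4 — Power factor: PF = cos(φ) = Re(Z)/|Z| = 51.5/1519 = 0.0339.
Step 5 — Type: Im(Z) = -1519 ⇒ leading (phase φ = -88.1°).

PF = 0.0339 (leading, φ = -88.1°)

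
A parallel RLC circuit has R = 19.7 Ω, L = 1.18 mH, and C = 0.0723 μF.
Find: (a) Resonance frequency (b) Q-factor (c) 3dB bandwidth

Step 1 — Resonance: ω₀ = 1/√(LC) = 1/√(0.00118·7.23e-08) = 1.083e+05 rad/s.
Step 2 — f₀ = ω₀/(2π) = 1.723e+04 Hz.
Step 3 — Parallel Q: Q = R/(ω₀L) = 19.7/(1.083e+05·0.00118) = 0.1542.
Step 4 — Bandwidth: Δω = ω₀/Q = 7.021e+05 rad/s; BW = Δω/(2π) = 1.117e+05 Hz.

(a) f₀ = 1.723e+04 Hz  (b) Q = 0.1542  (c) BW = 1.117e+05 Hz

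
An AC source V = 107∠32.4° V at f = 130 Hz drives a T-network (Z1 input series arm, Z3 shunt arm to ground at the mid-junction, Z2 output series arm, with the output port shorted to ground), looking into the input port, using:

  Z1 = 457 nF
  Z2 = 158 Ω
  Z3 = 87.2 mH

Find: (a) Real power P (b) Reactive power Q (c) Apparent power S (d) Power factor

Step 1 — Angular frequency: ω = 2π·f = 2π·130 = 816.8 rad/s.
Step 2 — Component impedances:
  Z1: Z = 1/(jωC) = -j/(ω·C) = 0 - j2679 Ω
  Z2: Z = R = 158 Ω
  Z3: Z = jωL = j·816.8·0.0872 = 0 + j71.23 Ω
Step 3 — With the output port shorted to ground, the output series arm Z2 runs from the junction to ground; the shunt arm Z3 also runs from the junction to ground. They appear in parallel: Z3 || Z2 = 26.69 + j59.2 Ω.
Step 4 — Series with input arm Z1: Z_in = Z1 + (Z3 || Z2) = 26.69 - j2620 Ω = 2620∠-89.4° Ω.
Step 5 — Source phasor: V = 107∠32.4° V = 90.34 + j57.33 V.
Step 6 — Current: I = V / Z = -0.02153 + j0.0347 A = 0.04084∠121.8° A.
Step 7 — Complex power: S = V·I* = 0.04451 - j4.37 VA.
Step 8 — Real power: P = Re(S) = 0.04451 W.
Step 9 — Reactive power: Q = Im(S) = -4.37 VAR.
Step 10 — Apparent power: |S| = 4.37 VA.
Step 11 — Power factor: PF = P/|S| = 0.01019 (leading).

(a) P = 0.04451 W  (b) Q = -4.37 VAR  (c) S = 4.37 VA  (d) PF = 0.01019 (leading)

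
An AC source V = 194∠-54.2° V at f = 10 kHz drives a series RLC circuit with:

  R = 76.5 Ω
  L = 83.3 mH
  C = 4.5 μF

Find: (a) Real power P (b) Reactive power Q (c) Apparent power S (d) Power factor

Step 1 — Angular frequency: ω = 2π·f = 2π·1e+04 = 6.283e+04 rad/s.
Step 2 — Component impedances:
  R: Z = R = 76.5 Ω
  L: Z = jωL = j·6.283e+04·0.0833 = 0 + j5234 Ω
  C: Z = 1/(jωC) = -j/(ω·C) = 0 - j3.537 Ω
Step 3 — Series combination: Z_total = R + L + C = 76.5 + j5230 Ω = 5231∠89.2° Ω.
Step 4 — Source phasor: V = 194∠-54.2° V = 113.5 - j157.3 V.
Step 5 — Current: I = V / Z = -0.02976 - j0.02213 A = 0.03709∠-143.4° A.
Step 6 — Complex power: S = V·I* = 0.1052 + j7.194 VA.
Step 7 — Real power: P = Re(S) = 0.1052 W.
Step 8 — Reactive power: Q = Im(S) = 7.194 VAR.
Step 9 — Apparent power: |S| = 7.195 VA.
Step 10 — Power factor: PF = P/|S| = 0.01462 (lagging).

(a) P = 0.1052 W  (b) Q = 7.194 VAR  (c) S = 7.195 VA  (d) PF = 0.01462 (lagging)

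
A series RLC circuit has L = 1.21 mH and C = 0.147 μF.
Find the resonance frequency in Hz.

Step 1 — Resonance condition Im(Z)=0 gives ω₀ = 1/√(LC).
Step 2 — ω₀ = 1/√(0.00121·1.47e-07) = 7.498e+04 rad/s.
Step 3 — f₀ = ω₀/(2π) = 1.193e+04 Hz.

f₀ = 1.193e+04 Hz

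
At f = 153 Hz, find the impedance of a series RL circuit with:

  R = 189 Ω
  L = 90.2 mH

Step 1 — Angular frequency: ω = 2π·f = 2π·153 = 961.3 rad/s.
Step 2 — Component impedances:
  R: Z = R = 189 Ω
  L: Z = jωL = j·961.3·0.0902 = 0 + j86.71 Ω
Step 3 — Series combination: Z_total = R + L = 189 + j86.71 Ω = 207.9∠24.6° Ω.

Z = 189 + j86.71 Ω = 207.9∠24.6° Ω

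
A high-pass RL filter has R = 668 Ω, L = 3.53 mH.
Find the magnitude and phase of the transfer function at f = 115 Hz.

Step 1 — Angular frequency: ω = 2π·115 = 722.6 rad/s.
Step 2 — Transfer function: H(jω) = jωL/(R + jωL).
Step 3 — Numerator jωL = j·2.551; denominator R + jωL = 668 + j2.551.
Step 4 — H = 1.458e-05 + j0.003818.
Step 5 — Magnitude: |H| = 0.003818 (-48.4 dB); phase: φ = 89.8°.

|H| = 0.003818 (-48.4 dB), φ = 89.8°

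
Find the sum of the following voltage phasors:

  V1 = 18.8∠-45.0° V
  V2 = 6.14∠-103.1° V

Step 1 — Convert each phasor to rectangular form:
  V1 = 18.8·(cos(-45.0°) + j·sin(-45.0°)) = 13.29 - j13.29 V
  V2 = 6.14·(cos(-103.1°) + j·sin(-103.1°)) = -1.392 - j5.98 V
Step 2 — Sum components: V_total = 11.9 - j19.27 V.
Step 3 — Convert to polar: |V_total| = 22.65 V, ∠V_total = -58.3°.

V_total = 22.65∠-58.3° V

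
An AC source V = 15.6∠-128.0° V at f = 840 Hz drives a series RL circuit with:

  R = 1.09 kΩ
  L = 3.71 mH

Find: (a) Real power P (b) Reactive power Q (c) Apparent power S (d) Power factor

Step 1 — Angular frequency: ω = 2π·f = 2π·840 = 5278 rad/s.
Step 2 — Component impedances:
  R: Z = R = 1090 Ω
  L: Z = jωL = j·5278·0.00371 = 0 + j19.58 Ω
Step 3 — Series combination: Z_total = R + L = 1090 + j19.58 Ω = 1090∠1.0° Ω.
Step 4 — Source phasor: V = 15.6∠-128.0° V = -9.604 - j12.29 V.
Step 5 — Current: I = V / Z = -0.009011 - j0.01112 A = 0.01431∠-129.0° A.
Step 6 — Complex power: S = V·I* = 0.2232 + j0.004009 VA.
Step 7 — Real power: P = Re(S) = 0.2232 W.
Step 8 — Reactive power: Q = Im(S) = 0.004009 VAR.
Step 9 — Apparent power: |S| = 0.2232 VA.
Step 10 — Power factor: PF = P/|S| = 0.9998 (lagging).

(a) P = 0.2232 W  (b) Q = 0.004009 VAR  (c) S = 0.2232 VA  (d) PF = 0.9998 (lagging)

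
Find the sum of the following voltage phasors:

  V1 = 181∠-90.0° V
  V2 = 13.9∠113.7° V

Step 1 — Convert each phasor to rectangular form:
  V1 = 181·(cos(-90.0°) + j·sin(-90.0°)) = 0 - j181 V
  V2 = 13.9·(cos(113.7°) + j·sin(113.7°)) = -5.587 + j12.73 V
Step 2 — Sum components: V_total = -5.587 - j168.3 V.
Step 3 — Convert to polar: |V_total| = 168.4 V, ∠V_total = -91.9°.

V_total = 168.4∠-91.9° V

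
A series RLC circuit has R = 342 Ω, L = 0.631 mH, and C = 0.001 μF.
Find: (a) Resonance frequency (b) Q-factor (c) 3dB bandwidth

Step 1 — Resonance condition Im(Z)=0 gives ω₀ = 1/√(LC).
Step 2 — ω₀ = 1/√(0.000631·1e-09) = 1.259e+06 rad/s.
Step 3 — f₀ = ω₀/(2π) = 2.004e+05 Hz.
Step 4 — Series Q: Q = ω₀L/R = 1.259e+06·0.000631/342 = 2.323.
Step 5 — 3dB bandwidth: Δω = ω₀/Q = 5.42e+05 rad/s; BW = Δω/(2π) = 8.626e+04 Hz.

(a) f₀ = 2.004e+05 Hz  (b) Q = 2.323  (c) BW = 8.626e+04 Hz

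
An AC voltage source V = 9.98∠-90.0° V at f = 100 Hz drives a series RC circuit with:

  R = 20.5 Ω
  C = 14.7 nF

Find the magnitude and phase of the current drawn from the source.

Step 1 — Angular frequency: ω = 2π·f = 2π·100 = 628.3 rad/s.
Step 2 — Component impedances:
  R: Z = R = 20.5 Ω
  C: Z = 1/(jωC) = -j/(ω·C) = 0 - j1.083e+05 Ω
Step 3 — Series combination: Z_total = R + C = 20.5 - j1.083e+05 Ω = 1.083e+05∠-90.0° Ω.
Step 4 — Source phasor: V = 9.98∠-90.0° V = 0 - j9.98 V.
Step 5 — Ohm's law: I = V / Z_total = (0 - j9.98) / (20.5 - j1.083e+05) = 9.218e-05 - j1.745e-08 A.
Step 6 — Convert to polar: |I| = 9.218e-05 A, ∠I = -0.0°.

I = 9.218e-05∠-0.0° A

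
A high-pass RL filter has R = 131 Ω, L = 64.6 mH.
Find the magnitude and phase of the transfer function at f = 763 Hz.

Step 1 — Angular frequency: ω = 2π·763 = 4794 rad/s.
Step 2 — Transfer function: H(jω) = jωL/(R + jωL).
Step 3 — Numerator jωL = j·309.7; denominator R + jωL = 131 + j309.7.
Step 4 — H = 0.8482 + j0.3588.
Step 5 — Magnitude: |H| = 0.921 (-0.7 dB); phase: φ = 22.9°.

|H| = 0.921 (-0.7 dB), φ = 22.9°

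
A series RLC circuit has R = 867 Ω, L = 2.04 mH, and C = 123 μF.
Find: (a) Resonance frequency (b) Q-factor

Step 1 — Resonance condition Im(Z)=0 gives ω₀ = 1/√(LC).
Step 2 — ω₀ = 1/√(0.00204·0.000123) = 1996 rad/s.
Step 3 — f₀ = ω₀/(2π) = 317.7 Hz.
Step 4 — Series Q: Q = ω₀L/R = 1996·0.00204/867 = 0.004697.

(a) f₀ = 317.7 Hz  (b) Q = 0.004697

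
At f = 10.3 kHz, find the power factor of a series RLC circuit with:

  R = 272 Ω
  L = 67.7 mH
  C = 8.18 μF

Step 1 — Angular frequency: ω = 2π·f = 2π·1.03e+04 = 6.472e+04 rad/s.
Step 2 — Component impedances:
  R: Z = R = 272 Ω
  L: Z = jωL = j·6.472e+04·0.0677 = 0 + j4381 Ω
  C: Z = 1/(jωC) = -j/(ω·C) = 0 - j1.889 Ω
Step 3 — Series combination: Z_total = R + L + C = 272 + j4379 Ω = 4388∠86.4° Ω.
Step 4 — Power factor: PF = cos(φ) = Re(Z)/|Z| = 272/4388 = 0.06199.
Step 5 — Type: Im(Z) = 4379 ⇒ lagging (phase φ = 86.4°).

PF = 0.06199 (lagging, φ = 86.4°)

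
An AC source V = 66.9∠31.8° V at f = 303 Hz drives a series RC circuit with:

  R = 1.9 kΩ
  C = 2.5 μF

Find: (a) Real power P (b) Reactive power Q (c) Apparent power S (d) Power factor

Step 1 — Angular frequency: ω = 2π·f = 2π·303 = 1904 rad/s.
Step 2 — Component impedances:
  R: Z = R = 1900 Ω
  C: Z = 1/(jωC) = -j/(ω·C) = 0 - j210.1 Ω
Step 3 — Series combination: Z_total = R + C = 1900 - j210.1 Ω = 1912∠-6.3° Ω.
Step 4 — Source phasor: V = 66.9∠31.8° V = 56.86 + j35.25 V.
Step 5 — Current: I = V / Z = 0.02754 + j0.0216 A = 0.035∠38.1° A.
Step 6 — Complex power: S = V·I* = 2.327 - j0.2573 VA.
Step 7 — Real power: P = Re(S) = 2.327 W.
Step 8 — Reactive power: Q = Im(S) = -0.2573 VAR.
Step 9 — Apparent power: |S| = 2.341 VA.
Step 10 — Power factor: PF = P/|S| = 0.9939 (leading).

(a) P = 2.327 W  (b) Q = -0.2573 VAR  (c) S = 2.341 VA  (d) PF = 0.9939 (leading)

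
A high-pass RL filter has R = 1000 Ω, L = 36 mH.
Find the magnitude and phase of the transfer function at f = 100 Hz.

Step 1 — Angular frequency: ω = 2π·100 = 628.3 rad/s.
Step 2 — Transfer function: H(jω) = jωL/(R + jωL).
Step 3 — Numerator jωL = j·22.62; denominator R + jωL = 1000 + j22.62.
Step 4 — H = 0.0005114 + j0.02261.
Step 5 — Magnitude: |H| = 0.02261 (-32.9 dB); phase: φ = 88.7°.

|H| = 0.02261 (-32.9 dB), φ = 88.7°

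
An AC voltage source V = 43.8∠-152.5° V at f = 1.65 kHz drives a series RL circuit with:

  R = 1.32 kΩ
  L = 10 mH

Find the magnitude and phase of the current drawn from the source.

Step 1 — Angular frequency: ω = 2π·f = 2π·1650 = 1.037e+04 rad/s.
Step 2 — Component impedances:
  R: Z = R = 1320 Ω
  L: Z = jωL = j·1.037e+04·0.01 = 0 + j103.7 Ω
Step 3 — Series combination: Z_total = R + L = 1320 + j103.7 Ω = 1324∠4.5° Ω.
Step 4 — Source phasor: V = 43.8∠-152.5° V = -38.85 - j20.22 V.
Step 5 — Ohm's law: I = V / Z_total = (-38.85 - j20.22) / (1320 + j103.7) = -0.03045 - j0.01293 A.
Step 6 — Convert to polar: |I| = 0.03308 A, ∠I = -157.0°.

I = 0.03308∠-157.0° A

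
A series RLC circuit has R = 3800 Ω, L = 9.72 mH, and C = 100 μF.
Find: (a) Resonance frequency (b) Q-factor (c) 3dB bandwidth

Step 1 — Resonance: ω₀ = 1/√(LC) = 1/√(0.00972·0.0001) = 1014 rad/s.
Step 2 — f₀ = ω₀/(2π) = 161.4 Hz.
Step 3 — Series Q: Q = ω₀L/R = 1014·0.00972/3800 = 0.002594.
Step 4 — Bandwidth: Δω = ω₀/Q = 3.909e+05 rad/s; BW = Δω/(2π) = 6.222e+04 Hz.

(a) f₀ = 161.4 Hz  (b) Q = 0.002594  (c) BW = 6.222e+04 Hz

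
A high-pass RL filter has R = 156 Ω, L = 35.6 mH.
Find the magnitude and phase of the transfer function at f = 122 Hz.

Step 1 — Angular frequency: ω = 2π·122 = 766.5 rad/s.
Step 2 — Transfer function: H(jω) = jωL/(R + jωL).
Step 3 — Numerator jωL = j·27.29; denominator R + jωL = 156 + j27.29.
Step 4 — H = 0.02969 + j0.1697.
Step 5 — Magnitude: |H| = 0.1723 (-15.3 dB); phase: φ = 80.1°.

|H| = 0.1723 (-15.3 dB), φ = 80.1°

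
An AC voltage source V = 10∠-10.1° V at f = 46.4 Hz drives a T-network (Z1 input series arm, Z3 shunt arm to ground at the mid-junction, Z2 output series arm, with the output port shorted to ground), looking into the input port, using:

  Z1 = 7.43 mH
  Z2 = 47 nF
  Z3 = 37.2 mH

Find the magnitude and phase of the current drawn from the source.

Step 1 — Angular frequency: ω = 2π·f = 2π·46.4 = 291.5 rad/s.
Step 2 — Component impedances:
  Z1: Z = jωL = j·291.5·0.00743 = 0 + j2.166 Ω
  Z2: Z = 1/(jωC) = -j/(ω·C) = 0 - j7.298e+04 Ω
  Z3: Z = jωL = j·291.5·0.0372 = 0 + j10.85 Ω
Step 3 — With the output port shorted to ground, the output series arm Z2 runs from the junction to ground; the shunt arm Z3 also runs from the junction to ground. They appear in parallel: Z3 || Z2 = 0 + j10.85 Ω.
Step 4 — Series with input arm Z1: Z_in = Z1 + (Z3 || Z2) = 0 + j13.01 Ω = 13.01∠90.0° Ω.
Step 5 — Source phasor: V = 10∠-10.1° V = 9.845 - j1.754 V.
Step 6 — Ohm's law: I = V / Z_total = (9.845 - j1.754) / (0 + j13.01) = -0.1348 - j0.7566 A.
Step 7 — Convert to polar: |I| = 0.7685 A, ∠I = -100.1°.

I = 0.7685∠-100.1° A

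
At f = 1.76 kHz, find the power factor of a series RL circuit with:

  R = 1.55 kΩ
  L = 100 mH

Step 1 — Angular frequency: ω = 2π·f = 2π·1760 = 1.106e+04 rad/s.
Step 2 — Component impedances:
  R: Z = R = 1550 Ω
  L: Z = jωL = j·1.106e+04·0.1 = 0 + j1106 Ω
Step 3 — Series combination: Z_total = R + L = 1550 + j1106 Ω = 1904∠35.5° Ω.
Step 4 — Power factor: PF = cos(φ) = Re(Z)/|Z| = 1550/1904 = 0.8141.
Step 5 — Type: Im(Z) = 1106 ⇒ lagging (phase φ = 35.5°).

PF = 0.8141 (lagging, φ = 35.5°)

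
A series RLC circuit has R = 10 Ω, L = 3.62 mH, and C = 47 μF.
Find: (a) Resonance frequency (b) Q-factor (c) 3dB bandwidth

Step 1 — Resonance condition Im(Z)=0 gives ω₀ = 1/√(LC).
Step 2 — ω₀ = 1/√(0.00362·4.7e-05) = 2424 rad/s.
Step 3 — f₀ = ω₀/(2π) = 385.8 Hz.
Step 4 — Series Q: Q = ω₀L/R = 2424·0.00362/10 = 0.8776.
Step 5 — 3dB bandwidth: Δω = ω₀/Q = 2762 rad/s; BW = Δω/(2π) = 439.7 Hz.

(a) f₀ = 385.8 Hz  (b) Q = 0.8776  (c) BW = 439.7 Hz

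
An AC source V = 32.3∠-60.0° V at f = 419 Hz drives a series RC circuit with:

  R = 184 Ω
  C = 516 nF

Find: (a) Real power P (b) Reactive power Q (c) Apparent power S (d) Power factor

Step 1 — Angular frequency: ω = 2π·f = 2π·419 = 2633 rad/s.
Step 2 — Component impedances:
  R: Z = R = 184 Ω
  C: Z = 1/(jωC) = -j/(ω·C) = 0 - j736.1 Ω
Step 3 — Series combination: Z_total = R + C = 184 - j736.1 Ω = 758.8∠-76.0° Ω.
Step 4 — Source phasor: V = 32.3∠-60.0° V = 16.15 - j27.97 V.
Step 5 — Current: I = V / Z = 0.04093 + j0.01171 A = 0.04257∠16.0° A.
Step 6 — Complex power: S = V·I* = 0.3334 - j1.334 VA.
Step 7 — Real power: P = Re(S) = 0.3334 W.
Step 8 — Reactive power: Q = Im(S) = -1.334 VAR.
Step 9 — Apparent power: |S| = 1.375 VA.
Step 10 — Power factor: PF = P/|S| = 0.2425 (leading).

(a) P = 0.3334 W  (b) Q = -1.334 VAR  (c) S = 1.375 VA  (d) PF = 0.2425 (leading)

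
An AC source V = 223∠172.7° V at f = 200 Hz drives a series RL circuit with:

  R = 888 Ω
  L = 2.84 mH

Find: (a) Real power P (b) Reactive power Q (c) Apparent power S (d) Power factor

Step 1 — Angular frequency: ω = 2π·f = 2π·200 = 1257 rad/s.
Step 2 — Component impedances:
  R: Z = R = 888 Ω
  L: Z = jωL = j·1257·0.00284 = 0 + j3.569 Ω
Step 3 — Series combination: Z_total = R + L = 888 + j3.569 Ω = 888∠0.2° Ω.
Step 4 — Source phasor: V = 223∠172.7° V = -221.2 + j28.34 V.
Step 5 — Current: I = V / Z = -0.249 + j0.03291 A = 0.2511∠172.5° A.
Step 6 — Complex power: S = V·I* = 56 + j0.2251 VA.
Step 7 — Real power: P = Re(S) = 56 W.
Step 8 — Reactive power: Q = Im(S) = 0.2251 VAR.
Step 9 — Apparent power: |S| = 56 VA.
Step 10 — Power factor: PF = P/|S| = 1 (lagging).

(a) P = 56 W  (b) Q = 0.2251 VAR  (c) S = 56 VA  (d) PF = 1 (lagging)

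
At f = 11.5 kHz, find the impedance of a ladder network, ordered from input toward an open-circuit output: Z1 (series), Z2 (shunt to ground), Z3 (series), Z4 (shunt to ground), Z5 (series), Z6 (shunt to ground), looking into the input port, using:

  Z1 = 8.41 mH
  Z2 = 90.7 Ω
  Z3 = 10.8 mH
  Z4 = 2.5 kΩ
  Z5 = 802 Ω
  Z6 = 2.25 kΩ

Step 1 — Angular frequency: ω = 2π·f = 2π·1.15e+04 = 7.226e+04 rad/s.
Step 2 — Component impedances:
  Z1: Z = jωL = j·7.226e+04·0.00841 = 0 + j607.7 Ω
  Z2: Z = R = 90.7 Ω
  Z3: Z = jωL = j·7.226e+04·0.0108 = 0 + j780.4 Ω
  Z4: Z = R = 2500 Ω
  Z5: Z = R = 802 Ω
  Z6: Z = R = 2250 Ω
Step 3 — Ladder network (open output): work backward from the far end, alternating series and parallel combinations. Z_in = 86.33 + j610 Ω = 616.1∠81.9° Ω.

Z = 86.33 + j610 Ω = 616.1∠81.9° Ω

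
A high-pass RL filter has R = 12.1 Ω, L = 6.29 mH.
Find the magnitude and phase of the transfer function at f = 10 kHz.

Step 1 — Angular frequency: ω = 2π·1e+04 = 6.283e+04 rad/s.
Step 2 — Transfer function: H(jω) = jωL/(R + jωL).
Step 3 — Numerator jωL = j·395.2; denominator R + jωL = 12.1 + j395.2.
Step 4 — H = 0.9991 + j0.03059.
Step 5 — Magnitude: |H| = 0.9995 (-0.0 dB); phase: φ = 1.8°.

|H| = 0.9995 (-0.0 dB), φ = 1.8°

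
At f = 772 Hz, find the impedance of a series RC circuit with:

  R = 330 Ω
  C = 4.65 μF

Step 1 — Angular frequency: ω = 2π·f = 2π·772 = 4851 rad/s.
Step 2 — Component impedances:
  R: Z = R = 330 Ω
  C: Z = 1/(jωC) = -j/(ω·C) = 0 - j44.34 Ω
Step 3 — Series combination: Z_total = R + C = 330 - j44.34 Ω = 333∠-7.7° Ω.

Z = 330 - j44.34 Ω = 333∠-7.7° Ω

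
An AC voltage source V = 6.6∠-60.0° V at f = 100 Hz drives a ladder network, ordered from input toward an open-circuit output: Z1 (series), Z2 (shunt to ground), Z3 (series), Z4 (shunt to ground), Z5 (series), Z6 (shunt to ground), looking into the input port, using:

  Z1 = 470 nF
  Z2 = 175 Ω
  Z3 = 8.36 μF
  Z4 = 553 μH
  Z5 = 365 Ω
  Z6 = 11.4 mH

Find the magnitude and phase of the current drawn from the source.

Step 1 — Angular frequency: ω = 2π·f = 2π·100 = 628.3 rad/s.
Step 2 — Component impedances:
  Z1: Z = 1/(jωC) = -j/(ω·C) = 0 - j3386 Ω
  Z2: Z = R = 175 Ω
  Z3: Z = 1/(jωC) = -j/(ω·C) = 0 - j190.4 Ω
  Z4: Z = jωL = j·628.3·0.000553 = 0 + j0.3475 Ω
  Z5: Z = R = 365 Ω
  Z6: Z = jωL = j·628.3·0.0114 = 0 + j7.163 Ω
Step 3 — Ladder network (open output): work backward from the far end, alternating series and parallel combinations. Z_in = 94.69 - j3473 Ω = 3475∠-88.4° Ω.
Step 4 — Source phasor: V = 6.6∠-60.0° V = 3.3 - j5.716 V.
Step 5 — Ohm's law: I = V / Z_total = (3.3 - j5.716) / (94.69 - j3473) = 0.00167 + j0.0009045 A.
Step 6 — Convert to polar: |I| = 0.001899 A, ∠I = 28.4°.

I = 0.001899∠28.4° A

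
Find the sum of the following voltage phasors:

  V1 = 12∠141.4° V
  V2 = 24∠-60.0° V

Step 1 — Convert each phasor to rectangular form:
  V1 = 12·(cos(141.4°) + j·sin(141.4°)) = -9.378 + j7.487 V
  V2 = 24·(cos(-60.0°) + j·sin(-60.0°)) = 12 - j20.78 V
Step 2 — Sum components: V_total = 2.622 - j13.3 V.
Step 3 — Convert to polar: |V_total| = 13.55 V, ∠V_total = -78.8°.

V_total = 13.55∠-78.8° V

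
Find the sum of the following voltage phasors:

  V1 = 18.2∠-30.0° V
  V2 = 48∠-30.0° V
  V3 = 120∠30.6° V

Step 1 — Convert each phasor to rectangular form:
  V1 = 18.2·(cos(-30.0°) + j·sin(-30.0°)) = 15.76 - j9.1 V
  V2 = 48·(cos(-30.0°) + j·sin(-30.0°)) = 41.57 - j24 V
  V3 = 120·(cos(30.6°) + j·sin(30.6°)) = 103.3 + j61.08 V
Step 2 — Sum components: V_total = 160.6 + j27.98 V.
Step 3 — Convert to polar: |V_total| = 163 V, ∠V_total = 9.9°.

V_total = 163∠9.9° V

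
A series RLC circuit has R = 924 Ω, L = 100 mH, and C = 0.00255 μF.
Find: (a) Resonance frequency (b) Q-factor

Step 1 — Resonance condition Im(Z)=0 gives ω₀ = 1/√(LC).
Step 2 — ω₀ = 1/√(0.1·2.55e-09) = 6.262e+04 rad/s.
Step 3 — f₀ = ω₀/(2π) = 9967 Hz.
Step 4 — Series Q: Q = ω₀L/R = 6.262e+04·0.1/924 = 6.777.

(a) f₀ = 9967 Hz  (b) Q = 6.777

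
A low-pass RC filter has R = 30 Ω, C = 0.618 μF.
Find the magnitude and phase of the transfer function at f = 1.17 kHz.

Step 1 — Angular frequency: ω = 2π·1170 = 7351 rad/s.
Step 2 — Transfer function: H(jω) = 1/(1 + jωRC).
Step 3 — Denominator: 1 + jωRC = 1 + j·7351·30·6.18e-07 = 1 + j0.1363.
Step 4 — H = 0.9818 - j0.1338.
Step 5 — Magnitude: |H| = 0.9908 (-0.1 dB); phase: φ = -7.8°.

|H| = 0.9908 (-0.1 dB), φ = -7.8°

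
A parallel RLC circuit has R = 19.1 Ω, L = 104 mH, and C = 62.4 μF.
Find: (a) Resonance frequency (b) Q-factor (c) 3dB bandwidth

Step 1 — Resonance: ω₀ = 1/√(LC) = 1/√(0.104·6.24e-05) = 392.5 rad/s.
Step 2 — f₀ = ω₀/(2π) = 62.48 Hz.
Step 3 — Parallel Q: Q = R/(ω₀L) = 19.1/(392.5·0.104) = 0.4679.
Step 4 — Bandwidth: Δω = ω₀/Q = 839 rad/s; BW = Δω/(2π) = 133.5 Hz.

(a) f₀ = 62.48 Hz  (b) Q = 0.4679  (c) BW = 133.5 Hz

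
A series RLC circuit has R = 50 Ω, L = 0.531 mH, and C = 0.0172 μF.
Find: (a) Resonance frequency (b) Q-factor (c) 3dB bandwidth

Step 1 — Resonance: ω₀ = 1/√(LC) = 1/√(0.000531·1.72e-08) = 3.309e+05 rad/s.
Step 2 — f₀ = ω₀/(2π) = 5.266e+04 Hz.
Step 3 — Series Q: Q = ω₀L/R = 3.309e+05·0.000531/50 = 3.514.
Step 4 — Bandwidth: Δω = ω₀/Q = 9.416e+04 rad/s; BW = Δω/(2π) = 1.499e+04 Hz.

(a) f₀ = 5.266e+04 Hz  (b) Q = 3.514  (c) BW = 1.499e+04 Hz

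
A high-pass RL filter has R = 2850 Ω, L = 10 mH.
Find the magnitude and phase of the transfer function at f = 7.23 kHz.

Step 1 — Angular frequency: ω = 2π·7230 = 4.543e+04 rad/s.
Step 2 — Transfer function: H(jω) = jωL/(R + jωL).
Step 3 — Numerator jωL = j·454.3; denominator R + jωL = 2850 + j454.3.
Step 4 — H = 0.02478 + j0.1554.
Step 5 — Magnitude: |H| = 0.1574 (-16.1 dB); phase: φ = 80.9°.

|H| = 0.1574 (-16.1 dB), φ = 80.9°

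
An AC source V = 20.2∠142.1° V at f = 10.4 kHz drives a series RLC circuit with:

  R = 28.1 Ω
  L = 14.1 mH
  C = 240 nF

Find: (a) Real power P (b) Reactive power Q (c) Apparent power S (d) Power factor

Step 1 — Angular frequency: ω = 2π·f = 2π·1.04e+04 = 6.535e+04 rad/s.
Step 2 — Component impedances:
  R: Z = R = 28.1 Ω
  L: Z = jωL = j·6.535e+04·0.0141 = 0 + j921.4 Ω
  C: Z = 1/(jωC) = -j/(ω·C) = 0 - j63.76 Ω
Step 3 — Series combination: Z_total = R + L + C = 28.1 + j857.6 Ω = 858.1∠88.1° Ω.
Step 4 — Source phasor: V = 20.2∠142.1° V = -15.94 + j12.41 V.
Step 5 — Current: I = V / Z = 0.01385 + j0.01904 A = 0.02354∠54.0° A.
Step 6 — Complex power: S = V·I* = 0.01557 + j0.4753 VA.
Step 7 — Real power: P = Re(S) = 0.01557 W.
Step 8 — Reactive power: Q = Im(S) = 0.4753 VAR.
Step 9 — Apparent power: |S| = 0.4755 VA.
Step 10 — Power factor: PF = P/|S| = 0.03275 (lagging).

(a) P = 0.01557 W  (b) Q = 0.4753 VAR  (c) S = 0.4755 VA  (d) PF = 0.03275 (lagging)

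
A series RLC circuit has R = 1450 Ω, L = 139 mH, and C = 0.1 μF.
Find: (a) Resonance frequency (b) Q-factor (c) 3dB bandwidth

Step 1 — Resonance: ω₀ = 1/√(LC) = 1/√(0.139·1e-07) = 8482 rad/s.
Step 2 — f₀ = ω₀/(2π) = 1350 Hz.
Step 3 — Series Q: Q = ω₀L/R = 8482·0.139/1450 = 0.8131.
Step 4 — Bandwidth: Δω = ω₀/Q = 1.043e+04 rad/s; BW = Δω/(2π) = 1660 Hz.

(a) f₀ = 1350 Hz  (b) Q = 0.8131  (c) BW = 1660 Hz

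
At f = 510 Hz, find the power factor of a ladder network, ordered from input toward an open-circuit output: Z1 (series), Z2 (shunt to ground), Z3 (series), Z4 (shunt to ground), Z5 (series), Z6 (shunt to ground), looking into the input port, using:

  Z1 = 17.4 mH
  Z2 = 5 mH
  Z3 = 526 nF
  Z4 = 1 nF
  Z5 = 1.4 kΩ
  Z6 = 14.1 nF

Step 1 — Angular frequency: ω = 2π·f = 2π·510 = 3204 rad/s.
Step 2 — Component impedances:
  Z1: Z = jωL = j·3204·0.0174 = 0 + j55.76 Ω
  Z2: Z = jωL = j·3204·0.005 = 0 + j16.02 Ω
  Z3: Z = 1/(jωC) = -j/(ω·C) = 0 - j593.3 Ω
  Z4: Z = 1/(jωC) = -j/(ω·C) = 0 - j3.121e+05 Ω
  Z5: Z = R = 1400 Ω
  Z6: Z = 1/(jωC) = -j/(ω·C) = 0 - j2.213e+04 Ω
Step 3 — Ladder network (open output): work backward from the far end, alternating series and parallel combinations. Z_in = 0.0006917 + j71.79 Ω = 71.79∠90.0° Ω.
Step 4 — Power factor: PF = cos(φ) = Re(Z)/|Z| = 0.0006917/71.79 = 9.635e-06.
Step 5 — Type: Im(Z) = 71.79 ⇒ lagging (phase φ = 90.0°).

PF = 9.635e-06 (lagging, φ = 90.0°)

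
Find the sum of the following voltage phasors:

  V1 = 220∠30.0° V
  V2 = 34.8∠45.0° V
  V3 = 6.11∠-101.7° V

Step 1 — Convert each phasor to rectangular form:
  V1 = 220·(cos(30.0°) + j·sin(30.0°)) = 190.5 + j110 V
  V2 = 34.8·(cos(45.0°) + j·sin(45.0°)) = 24.61 + j24.61 V
  V3 = 6.11·(cos(-101.7°) + j·sin(-101.7°)) = -1.239 - j5.983 V
Step 2 — Sum components: V_total = 213.9 + j128.6 V.
Step 3 — Convert to polar: |V_total| = 249.6 V, ∠V_total = 31.0°.

V_total = 249.6∠31.0° V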